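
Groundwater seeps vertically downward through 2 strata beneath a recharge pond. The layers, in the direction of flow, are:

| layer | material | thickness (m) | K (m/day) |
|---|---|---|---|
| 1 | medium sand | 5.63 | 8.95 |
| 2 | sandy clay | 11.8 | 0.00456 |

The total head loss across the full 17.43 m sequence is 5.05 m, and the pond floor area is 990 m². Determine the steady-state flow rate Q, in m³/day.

Flow is perpendicular to layering, so the layers act in series and the equivalent K is the thickness-weighted harmonic mean.
Total thickness L = 5.63 + 11.8 = 17.43 m.
Σ(b_i/K_i) = 5.63/8.95 + 11.8/0.00456 = 2588 d.
K_eq = L / Σ(b_i/K_i) = 17.43 / 2588 = 0.006734 m/day.
Q = K_eq · A · (Δh/L) = 0.006734 × 990 × (5.05/17.43) = 1.932 m³/day.

1.93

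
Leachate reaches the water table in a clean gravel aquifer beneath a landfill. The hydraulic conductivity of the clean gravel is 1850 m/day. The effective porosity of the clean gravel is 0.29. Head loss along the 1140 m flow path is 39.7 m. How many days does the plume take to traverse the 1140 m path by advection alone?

Hydraulic gradient i = Δh / L = 39.7 / 1140 = 0.03482.
Darcy flux q = K · i = 1850 × 0.03482 = 64.43 m/day.
Seepage velocity v = q / n_e = 64.43 / 0.29 = 222.2 m/day.
Travel time t = L / v = 1140 / 222.2 = 5.132 days.

5.13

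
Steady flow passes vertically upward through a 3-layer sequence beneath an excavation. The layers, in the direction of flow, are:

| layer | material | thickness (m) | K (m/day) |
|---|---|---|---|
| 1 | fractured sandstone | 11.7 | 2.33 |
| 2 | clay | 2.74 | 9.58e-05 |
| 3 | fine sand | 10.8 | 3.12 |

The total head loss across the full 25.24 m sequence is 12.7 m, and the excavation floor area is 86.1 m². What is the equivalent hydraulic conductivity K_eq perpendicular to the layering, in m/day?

Flow is perpendicular to layering, so the layers act in series and the equivalent K is the thickness-weighted harmonic mean.
Total thickness L = 11.7 + 2.74 + 10.8 = 25.24 m.
Σ(b_i/K_i) = 11.7/2.33 + 2.74/9.58e-05 + 10.8/3.12 = 28610 d.
K_eq = L / Σ(b_i/K_i) = 25.24 / 28610 = 0.0008822 m/day.

0.000882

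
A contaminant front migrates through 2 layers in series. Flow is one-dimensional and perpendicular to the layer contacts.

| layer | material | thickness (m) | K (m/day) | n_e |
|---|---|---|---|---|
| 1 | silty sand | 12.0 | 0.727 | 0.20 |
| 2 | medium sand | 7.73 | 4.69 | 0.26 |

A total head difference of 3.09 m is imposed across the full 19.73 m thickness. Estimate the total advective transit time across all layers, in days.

25.9

With flow normal to the layers, continuity requires the same specific discharge q through every layer.
Σ(b_i/K_i) = 12.0/0.727 + 7.73/4.69 = 18.15 d.
q = Δh / Σ(b_i/K_i) = 3.09 / 18.15 = 0.1702 m/day.
In each layer the seepage velocity is v_i = q/n_i, so the layer transit time is t_i = b_i·n_i / q:
  layer 1 (silty sand): t_1 = 12.0 × 0.20 / 0.1702 = 14.10 d
  layer 2 (medium sand): t_2 = 7.73 × 0.26 / 0.1702 = 11.81 d
Total t = Σ t_i = 25.91 days.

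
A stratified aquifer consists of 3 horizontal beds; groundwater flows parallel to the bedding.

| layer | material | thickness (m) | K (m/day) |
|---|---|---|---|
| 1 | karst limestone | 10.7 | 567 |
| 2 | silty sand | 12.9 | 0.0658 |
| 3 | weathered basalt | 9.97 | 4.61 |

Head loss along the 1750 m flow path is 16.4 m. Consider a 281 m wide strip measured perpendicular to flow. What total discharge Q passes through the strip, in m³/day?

Flow is parallel to layering, so each bed carries its own Darcy discharge and the transmissivities add.
Σ(K_i·b_i) = 567×10.7 + 0.0658×12.9 + 4.61×9.97 = 6114 m²/day.
Hydraulic gradient i = Δh / L = 16.4 / 1750 = 0.009371.
Q = Σ(K_i·b_i) · W · i = 6114 × 281 × 0.009371 = 16100 m³/day.

16100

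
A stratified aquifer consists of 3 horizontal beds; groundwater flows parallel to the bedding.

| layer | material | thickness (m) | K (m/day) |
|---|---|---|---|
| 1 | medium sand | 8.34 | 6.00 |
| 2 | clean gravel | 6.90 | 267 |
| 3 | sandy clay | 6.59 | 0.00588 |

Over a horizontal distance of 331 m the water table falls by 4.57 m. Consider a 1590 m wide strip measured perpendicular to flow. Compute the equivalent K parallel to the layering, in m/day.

Flow is parallel to layering, so each bed carries its own Darcy discharge and the transmissivities add.
Σ(K_i·b_i) = 6.00×8.34 + 267×6.90 + 0.00588×6.59 = 1892 m²/day.
Total thickness b = 21.83 m, so K_eq = Σ(K_i·b_i)/b = 86.69 m/day.

86.7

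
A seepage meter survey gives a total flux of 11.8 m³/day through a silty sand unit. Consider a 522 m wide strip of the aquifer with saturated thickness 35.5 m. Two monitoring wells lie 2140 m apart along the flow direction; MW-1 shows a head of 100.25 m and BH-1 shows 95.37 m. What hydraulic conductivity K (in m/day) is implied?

Cross-sectional area A = 522 × 35.5 = 18531 m².
Hydraulic gradient i = (100.25 − 95.37) / 2140 = 4.88 / 2140 = 0.002280.
From Q = K·A·i, K = Q / (A·i) = 11.8 / (18531 × 0.002280) = 0.2792 m/day.

0.279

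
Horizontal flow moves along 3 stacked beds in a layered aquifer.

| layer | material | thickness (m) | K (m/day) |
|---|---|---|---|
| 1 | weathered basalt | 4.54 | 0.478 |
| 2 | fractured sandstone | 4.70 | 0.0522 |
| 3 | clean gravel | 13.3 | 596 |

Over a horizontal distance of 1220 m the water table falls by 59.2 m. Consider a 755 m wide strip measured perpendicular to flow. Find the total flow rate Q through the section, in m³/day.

290000

Flow is parallel to layering, so each bed carries its own Darcy discharge and the transmissivities add.
Σ(K_i·b_i) = 0.478×4.54 + 0.0522×4.70 + 596×13.3 = 7929 m²/day.
Hydraulic gradient i = Δh / L = 59.2 / 1220 = 0.04852.
Q = Σ(K_i·b_i) · W · i = 7929 × 755 × 0.04852 = 2.905e+05 m³/day.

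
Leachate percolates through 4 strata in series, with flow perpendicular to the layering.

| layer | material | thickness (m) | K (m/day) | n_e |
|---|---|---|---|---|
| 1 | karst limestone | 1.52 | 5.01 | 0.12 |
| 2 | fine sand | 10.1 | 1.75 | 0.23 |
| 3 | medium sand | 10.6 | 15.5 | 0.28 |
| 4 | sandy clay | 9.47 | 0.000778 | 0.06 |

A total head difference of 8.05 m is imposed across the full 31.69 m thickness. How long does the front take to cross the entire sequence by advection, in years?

25.0

With flow normal to the layers, continuity requires the same specific discharge q through every layer.
Σ(b_i/K_i) = 1.52/5.01 + 10.1/1.75 + 10.6/15.5 + 9.47/0.000778 = 12179 d.
q = Δh / Σ(b_i/K_i) = 8.05 / 12179 = 0.0006610 m/day.
In each layer the seepage velocity is v_i = q/n_i, so the layer transit time is t_i = b_i·n_i / q:
  layer 1 (karst limestone): t_1 = 1.52 × 0.12 / 0.0006610 = 276.0 d
  layer 2 (fine sand): t_2 = 10.1 × 0.23 / 0.0006610 = 3515 d
  layer 3 (medium sand): t_3 = 10.6 × 0.28 / 0.0006610 = 4490 d
  layer 4 (sandy clay): t_4 = 9.47 × 0.06 / 0.0006610 = 859.6 d
Total t = Σ t_i = 9140 days = 25.03 years.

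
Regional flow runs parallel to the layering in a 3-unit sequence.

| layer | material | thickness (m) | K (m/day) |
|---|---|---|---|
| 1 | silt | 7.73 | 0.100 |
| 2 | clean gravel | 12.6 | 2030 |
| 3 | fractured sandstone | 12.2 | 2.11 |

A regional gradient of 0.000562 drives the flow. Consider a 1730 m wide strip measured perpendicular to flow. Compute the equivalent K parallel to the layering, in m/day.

787

Flow is parallel to layering, so each bed carries its own Darcy discharge and the transmissivities add.
Σ(K_i·b_i) = 0.100×7.73 + 2030×12.6 + 2.11×12.2 = 25605 m²/day.
Total thickness b = 32.53 m, so K_eq = Σ(K_i·b_i)/b = 787.1 m/day.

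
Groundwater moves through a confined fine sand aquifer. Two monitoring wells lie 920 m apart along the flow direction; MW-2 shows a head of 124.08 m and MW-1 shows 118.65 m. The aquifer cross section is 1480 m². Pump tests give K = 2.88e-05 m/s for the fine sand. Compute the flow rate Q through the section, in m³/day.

21.7

Convert K: 2.88e-05 m/s × 86400 = 2.488 m/day.
Hydraulic gradient i = (124.08 − 118.65) / 920 = 5.43 / 920 = 0.005902.
Darcy's law: Q = K · A · i = 2.488 × 1480 × 0.005902 = 21.74 m³/day.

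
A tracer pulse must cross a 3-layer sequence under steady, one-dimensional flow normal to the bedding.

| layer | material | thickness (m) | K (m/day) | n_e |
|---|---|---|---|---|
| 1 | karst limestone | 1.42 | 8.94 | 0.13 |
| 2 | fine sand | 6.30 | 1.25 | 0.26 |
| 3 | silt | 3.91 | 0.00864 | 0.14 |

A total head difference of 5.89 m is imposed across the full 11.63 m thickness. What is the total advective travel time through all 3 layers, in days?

184

With flow normal to the layers, continuity requires the same specific discharge q through every layer.
Σ(b_i/K_i) = 1.42/8.94 + 6.30/1.25 + 3.91/0.00864 = 457.7 d.
q = Δh / Σ(b_i/K_i) = 5.89 / 457.7 = 0.01287 m/day.
In each layer the seepage velocity is v_i = q/n_i, so the layer transit time is t_i = b_i·n_i / q:
  layer 1 (karst limestone): t_1 = 1.42 × 0.13 / 0.01287 = 14.35 d
  layer 2 (fine sand): t_2 = 6.30 × 0.26 / 0.01287 = 127.3 d
  layer 3 (silt): t_3 = 3.91 × 0.14 / 0.01287 = 42.54 d
Total t = Σ t_i = 184.2 days.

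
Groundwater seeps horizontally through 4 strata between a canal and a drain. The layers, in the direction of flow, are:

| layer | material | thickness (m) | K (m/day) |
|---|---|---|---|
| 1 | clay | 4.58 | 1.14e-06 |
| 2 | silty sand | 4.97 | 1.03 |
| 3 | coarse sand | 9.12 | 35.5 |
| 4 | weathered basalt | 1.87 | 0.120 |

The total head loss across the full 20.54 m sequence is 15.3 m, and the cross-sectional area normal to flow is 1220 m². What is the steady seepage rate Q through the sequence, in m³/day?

Flow is perpendicular to layering, so the layers act in series and the equivalent K is the thickness-weighted harmonic mean.
Total thickness L = 4.58 + 4.97 + 9.12 + 1.87 = 20.54 m.
Σ(b_i/K_i) = 4.58/1.14e-06 + 4.97/1.03 + 9.12/35.5 + 1.87/0.120 = 4.018e+06 d.
K_eq = L / Σ(b_i/K_i) = 20.54 / 4.018e+06 = 5.113e-06 m/day.
Q = K_eq · A · (Δh/L) = 5.113e-06 × 1220 × (15.3/20.54) = 0.004646 m³/day.

0.00465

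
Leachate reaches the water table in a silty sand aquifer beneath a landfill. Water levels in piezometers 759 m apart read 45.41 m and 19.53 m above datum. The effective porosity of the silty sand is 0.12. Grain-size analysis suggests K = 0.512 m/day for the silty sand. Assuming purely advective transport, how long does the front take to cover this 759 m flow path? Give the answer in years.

Hydraulic gradient i = (45.41 − 19.53) / 759 = 25.88 / 759 = 0.03410.
Darcy flux q = K · i = 0.5120 × 0.03410 = 0.01746 m/day.
Seepage velocity v = q / n_e = 0.01746 / 0.12 = 0.1455 m/day.
Travel time t = L / v = 759 / 0.1455 = 5217 days = 14.28 years.

14.3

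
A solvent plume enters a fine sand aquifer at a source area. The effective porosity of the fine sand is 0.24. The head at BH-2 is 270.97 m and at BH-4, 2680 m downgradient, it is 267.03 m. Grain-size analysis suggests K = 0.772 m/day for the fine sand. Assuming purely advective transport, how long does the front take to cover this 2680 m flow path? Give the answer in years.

Hydraulic gradient i = (270.97 − 267.03) / 2680 = 3.94 / 2680 = 0.001470.
Darcy flux q = K · i = 0.7720 × 0.001470 = 0.001135 m/day.
Seepage velocity v = q / n_e = 0.001135 / 0.24 = 0.004729 m/day.
Travel time t = L / v = 2680 / 0.004729 = 5.667e+05 days = 1552 years.

1550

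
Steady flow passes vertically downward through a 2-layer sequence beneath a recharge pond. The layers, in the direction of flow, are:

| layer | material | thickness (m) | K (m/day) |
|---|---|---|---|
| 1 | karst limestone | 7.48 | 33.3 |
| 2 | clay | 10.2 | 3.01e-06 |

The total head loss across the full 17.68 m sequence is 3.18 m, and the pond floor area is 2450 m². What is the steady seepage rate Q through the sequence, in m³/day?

Flow is perpendicular to layering, so the layers act in series and the equivalent K is the thickness-weighted harmonic mean.
Total thickness L = 7.48 + 10.2 = 17.68 m.
Σ(b_i/K_i) = 7.48/33.3 + 10.2/3.01e-06 = 3.389e+06 d.
K_eq = L / Σ(b_i/K_i) = 17.68 / 3.389e+06 = 5.217e-06 m/day.
Q = K_eq · A · (Δh/L) = 5.217e-06 × 2450 × (3.18/17.68) = 0.002299 m³/day.

0.00230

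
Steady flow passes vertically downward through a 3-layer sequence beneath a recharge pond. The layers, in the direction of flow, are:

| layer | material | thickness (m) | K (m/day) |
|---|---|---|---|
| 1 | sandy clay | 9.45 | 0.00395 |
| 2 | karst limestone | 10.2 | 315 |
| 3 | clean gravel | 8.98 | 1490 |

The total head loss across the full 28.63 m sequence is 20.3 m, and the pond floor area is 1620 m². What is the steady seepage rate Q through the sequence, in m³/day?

13.7

Flow is perpendicular to layering, so the layers act in series and the equivalent K is the thickness-weighted harmonic mean.
Total thickness L = 9.45 + 10.2 + 8.98 = 28.63 m.
Σ(b_i/K_i) = 9.45/0.00395 + 10.2/315 + 8.98/1490 = 2392 d.
K_eq = L / Σ(b_i/K_i) = 28.63 / 2392 = 0.01197 m/day.
Q = K_eq · A · (Δh/L) = 0.01197 × 1620 × (20.3/28.63) = 13.75 m³/day.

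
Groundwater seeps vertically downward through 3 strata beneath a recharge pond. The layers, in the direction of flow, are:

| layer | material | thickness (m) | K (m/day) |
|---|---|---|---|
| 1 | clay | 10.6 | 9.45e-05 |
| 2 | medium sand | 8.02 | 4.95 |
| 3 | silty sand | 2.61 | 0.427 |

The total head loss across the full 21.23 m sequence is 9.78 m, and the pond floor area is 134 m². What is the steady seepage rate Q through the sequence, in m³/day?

Flow is perpendicular to layering, so the layers act in series and the equivalent K is the thickness-weighted harmonic mean.
Total thickness L = 10.6 + 8.02 + 2.61 = 21.23 m.
Σ(b_i/K_i) = 10.6/9.45e-05 + 8.02/4.95 + 2.61/0.427 = 1.122e+05 d.
K_eq = L / Σ(b_i/K_i) = 21.23 / 1.122e+05 = 0.0001893 m/day.
Q = K_eq · A · (Δh/L) = 0.0001893 × 134 × (9.78/21.23) = 0.01168 m³/day.

0.0117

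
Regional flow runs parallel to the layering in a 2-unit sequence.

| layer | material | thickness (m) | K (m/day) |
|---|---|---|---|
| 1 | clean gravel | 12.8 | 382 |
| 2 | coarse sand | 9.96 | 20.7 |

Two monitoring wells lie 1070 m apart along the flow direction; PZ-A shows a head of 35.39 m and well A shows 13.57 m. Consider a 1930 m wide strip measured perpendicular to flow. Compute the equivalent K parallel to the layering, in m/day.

224

Flow is parallel to layering, so each bed carries its own Darcy discharge and the transmissivities add.
Σ(K_i·b_i) = 382×12.8 + 20.7×9.96 = 5096 m²/day.
Total thickness b = 22.76 m, so K_eq = Σ(K_i·b_i)/b = 223.9 m/day.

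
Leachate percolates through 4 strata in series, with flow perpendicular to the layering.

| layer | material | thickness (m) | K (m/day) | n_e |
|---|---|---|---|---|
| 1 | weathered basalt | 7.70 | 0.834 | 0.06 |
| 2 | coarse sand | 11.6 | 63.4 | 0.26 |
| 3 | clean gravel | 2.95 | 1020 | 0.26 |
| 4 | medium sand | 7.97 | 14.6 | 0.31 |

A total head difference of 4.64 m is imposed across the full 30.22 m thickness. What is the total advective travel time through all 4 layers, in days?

14.4

With flow normal to the layers, continuity requires the same specific discharge q through every layer.
Σ(b_i/K_i) = 7.70/0.834 + 11.6/63.4 + 2.95/1020 + 7.97/14.6 = 9.964 d.
q = Δh / Σ(b_i/K_i) = 4.64 / 9.964 = 0.4657 m/day.
In each layer the seepage velocity is v_i = q/n_i, so the layer transit time is t_i = b_i·n_i / q:
  layer 1 (weathered basalt): t_1 = 7.70 × 0.06 / 0.4657 = 0.9921 d
  layer 2 (coarse sand): t_2 = 11.6 × 0.26 / 0.4657 = 6.477 d
  layer 3 (clean gravel): t_3 = 2.95 × 0.26 / 0.4657 = 1.647 d
  layer 4 (medium sand): t_4 = 7.97 × 0.31 / 0.4657 = 5.306 d
Total t = Σ t_i = 14.42 days.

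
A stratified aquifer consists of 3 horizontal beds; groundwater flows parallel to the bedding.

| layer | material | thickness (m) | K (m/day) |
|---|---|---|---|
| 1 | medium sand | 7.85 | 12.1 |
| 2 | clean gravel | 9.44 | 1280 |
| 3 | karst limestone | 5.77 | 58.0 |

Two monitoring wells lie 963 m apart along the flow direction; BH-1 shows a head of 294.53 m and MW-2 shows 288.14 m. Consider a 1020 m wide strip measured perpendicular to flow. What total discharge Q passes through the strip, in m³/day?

Flow is parallel to layering, so each bed carries its own Darcy discharge and the transmissivities add.
Σ(K_i·b_i) = 12.1×7.85 + 1280×9.44 + 58.0×5.77 = 12513 m²/day.
Hydraulic gradient i = (294.53 − 288.14) / 963 = 6.39 / 963 = 0.006636.
Q = Σ(K_i·b_i) · W · i = 12513 × 1020 × 0.006636 = 84690 m³/day.

84700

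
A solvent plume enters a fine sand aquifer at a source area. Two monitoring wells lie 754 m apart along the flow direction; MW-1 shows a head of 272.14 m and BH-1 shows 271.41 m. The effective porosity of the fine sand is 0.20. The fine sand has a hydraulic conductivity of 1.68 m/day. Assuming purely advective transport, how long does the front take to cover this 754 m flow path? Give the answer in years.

254

Hydraulic gradient i = (272.14 − 271.41) / 754 = 0.73 / 754 = 0.0009682.
Darcy flux q = K · i = 1.680 × 0.0009682 = 0.001627 m/day.
Seepage velocity v = q / n_e = 0.001627 / 0.20 = 0.008133 m/day.
Travel time t = L / v = 754 / 0.008133 = 92713 days = 253.8 years.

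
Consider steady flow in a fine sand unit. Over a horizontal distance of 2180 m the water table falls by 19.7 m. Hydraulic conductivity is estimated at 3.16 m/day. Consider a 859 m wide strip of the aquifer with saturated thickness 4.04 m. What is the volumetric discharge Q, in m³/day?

99.1

Cross-sectional area A = 859 × 4.04 = 3470 m².
Hydraulic gradient i = Δh / L = 19.7 / 2180 = 0.009037.
Darcy's law: Q = K · A · i = 3.160 × 3470 × 0.009037 = 99.10 m³/day.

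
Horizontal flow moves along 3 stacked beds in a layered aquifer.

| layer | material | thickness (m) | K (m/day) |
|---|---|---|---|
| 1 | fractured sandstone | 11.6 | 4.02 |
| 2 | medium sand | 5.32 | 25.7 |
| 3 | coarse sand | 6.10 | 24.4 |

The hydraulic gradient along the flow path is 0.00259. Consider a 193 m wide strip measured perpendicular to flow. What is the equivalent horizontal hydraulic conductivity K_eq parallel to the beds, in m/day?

14.4

Flow is parallel to layering, so each bed carries its own Darcy discharge and the transmissivities add.
Σ(K_i·b_i) = 4.02×11.6 + 25.7×5.32 + 24.4×6.10 = 332.2 m²/day.
Total thickness b = 23.02 m, so K_eq = Σ(K_i·b_i)/b = 14.43 m/day.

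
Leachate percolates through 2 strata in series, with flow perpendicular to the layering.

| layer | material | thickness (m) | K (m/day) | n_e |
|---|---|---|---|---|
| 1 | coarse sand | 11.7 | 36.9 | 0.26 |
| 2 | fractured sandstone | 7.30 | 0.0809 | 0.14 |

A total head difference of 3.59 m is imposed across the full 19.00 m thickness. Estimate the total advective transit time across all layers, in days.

103

With flow normal to the layers, continuity requires the same specific discharge q through every layer.
Σ(b_i/K_i) = 11.7/36.9 + 7.30/0.0809 = 90.55 d.
q = Δh / Σ(b_i/K_i) = 3.59 / 90.55 = 0.03965 m/day.
In each layer the seepage velocity is v_i = q/n_i, so the layer transit time is t_i = b_i·n_i / q:
  layer 1 (coarse sand): t_1 = 11.7 × 0.26 / 0.03965 = 76.73 d
  layer 2 (fractured sandstone): t_2 = 7.30 × 0.14 / 0.03965 = 25.78 d
Total t = Σ t_i = 102.5 days.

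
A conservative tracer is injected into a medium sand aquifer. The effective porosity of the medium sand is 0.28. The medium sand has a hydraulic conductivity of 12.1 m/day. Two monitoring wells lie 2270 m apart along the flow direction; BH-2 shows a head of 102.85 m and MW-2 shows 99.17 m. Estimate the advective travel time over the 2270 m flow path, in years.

Hydraulic gradient i = (102.85 − 99.17) / 2270 = 3.68 / 2270 = 0.001621.
Darcy flux q = K · i = 12.10 × 0.001621 = 0.01962 m/day.
Seepage velocity v = q / n_e = 0.01962 / 0.28 = 0.07006 m/day.
Travel time t = L / v = 2270 / 0.07006 = 32402 days = 88.71 years.

88.7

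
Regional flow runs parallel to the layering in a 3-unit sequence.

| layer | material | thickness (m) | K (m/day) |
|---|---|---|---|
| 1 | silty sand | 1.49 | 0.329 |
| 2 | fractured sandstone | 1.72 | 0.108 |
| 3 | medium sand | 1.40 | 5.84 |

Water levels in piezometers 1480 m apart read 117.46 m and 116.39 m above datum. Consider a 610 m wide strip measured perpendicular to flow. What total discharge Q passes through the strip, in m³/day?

Flow is parallel to layering, so each bed carries its own Darcy discharge and the transmissivities add.
Σ(K_i·b_i) = 0.329×1.49 + 0.108×1.72 + 5.84×1.40 = 8.852 m²/day.
Hydraulic gradient i = (117.46 − 116.39) / 1480 = 1.07 / 1480 = 0.0007230.
Q = Σ(K_i·b_i) · W · i = 8.852 × 610 × 0.0007230 = 3.904 m³/day.

3.90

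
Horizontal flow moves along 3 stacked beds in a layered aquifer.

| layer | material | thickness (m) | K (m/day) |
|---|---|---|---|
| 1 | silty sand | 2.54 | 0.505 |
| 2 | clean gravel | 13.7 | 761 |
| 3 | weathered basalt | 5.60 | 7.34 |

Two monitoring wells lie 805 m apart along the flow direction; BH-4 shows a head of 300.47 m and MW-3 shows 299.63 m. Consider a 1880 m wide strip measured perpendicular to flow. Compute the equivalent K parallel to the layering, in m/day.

479

Flow is parallel to layering, so each bed carries its own Darcy discharge and the transmissivities add.
Σ(K_i·b_i) = 0.505×2.54 + 761×13.7 + 7.34×5.60 = 10468 m²/day.
Total thickness b = 21.84 m, so K_eq = Σ(K_i·b_i)/b = 479.3 m/day.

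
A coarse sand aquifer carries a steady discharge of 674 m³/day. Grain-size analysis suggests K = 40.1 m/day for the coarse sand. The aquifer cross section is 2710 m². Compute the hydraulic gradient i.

From Q = K·A·i, i = Q / (K·A) = 674 / (40.10 × 2710) = 0.006202.

0.00620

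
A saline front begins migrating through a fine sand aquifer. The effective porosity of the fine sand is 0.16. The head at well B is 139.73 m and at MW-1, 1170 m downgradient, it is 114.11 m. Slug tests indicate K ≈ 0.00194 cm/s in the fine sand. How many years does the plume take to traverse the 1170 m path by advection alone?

Convert K: 0.00194 cm/s × 864 = 1.676 m/day.
Hydraulic gradient i = (139.73 − 114.11) / 1170 = 25.62 / 1170 = 0.02190.
Darcy flux q = K · i = 1.676 × 0.02190 = 0.03670 m/day.
Seepage velocity v = q / n_e = 0.03670 / 0.16 = 0.2294 m/day.
Travel time t = L / v = 1170 / 0.2294 = 5100 days = 13.96 years.

14.0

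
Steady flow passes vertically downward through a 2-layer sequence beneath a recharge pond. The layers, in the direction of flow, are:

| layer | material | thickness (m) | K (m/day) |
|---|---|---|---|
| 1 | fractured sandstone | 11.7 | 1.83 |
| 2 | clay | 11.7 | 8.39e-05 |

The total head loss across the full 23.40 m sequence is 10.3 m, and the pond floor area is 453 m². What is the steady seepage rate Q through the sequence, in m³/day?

0.0335

Flow is perpendicular to layering, so the layers act in series and the equivalent K is the thickness-weighted harmonic mean.
Total thickness L = 11.7 + 11.7 = 23.40 m.
Σ(b_i/K_i) = 11.7/1.83 + 11.7/8.39e-05 = 1.395e+05 d.
K_eq = L / Σ(b_i/K_i) = 23.40 / 1.395e+05 = 0.0001678 m/day.
Q = K_eq · A · (Δh/L) = 0.0001678 × 453 × (10.3/23.40) = 0.03346 m³/day.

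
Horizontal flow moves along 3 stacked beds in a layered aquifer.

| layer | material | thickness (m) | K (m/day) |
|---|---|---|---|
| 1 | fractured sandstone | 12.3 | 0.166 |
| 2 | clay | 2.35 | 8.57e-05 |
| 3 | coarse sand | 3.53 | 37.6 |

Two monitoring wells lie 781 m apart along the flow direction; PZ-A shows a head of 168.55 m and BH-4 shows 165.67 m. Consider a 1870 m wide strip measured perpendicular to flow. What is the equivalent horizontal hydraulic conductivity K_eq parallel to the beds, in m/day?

Flow is parallel to layering, so each bed carries its own Darcy discharge and the transmissivities add.
Σ(K_i·b_i) = 0.166×12.3 + 8.57e-05×2.35 + 37.6×3.53 = 134.8 m²/day.
Total thickness b = 18.18 m, so K_eq = Σ(K_i·b_i)/b = 7.413 m/day.

7.41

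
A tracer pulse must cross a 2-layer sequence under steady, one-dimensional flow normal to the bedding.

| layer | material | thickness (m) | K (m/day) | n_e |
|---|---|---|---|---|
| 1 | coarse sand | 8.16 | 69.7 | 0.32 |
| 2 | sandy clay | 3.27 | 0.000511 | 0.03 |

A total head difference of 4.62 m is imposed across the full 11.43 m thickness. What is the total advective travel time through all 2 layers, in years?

10.3

With flow normal to the layers, continuity requires the same specific discharge q through every layer.
Σ(b_i/K_i) = 8.16/69.7 + 3.27/0.000511 = 6399 d.
q = Δh / Σ(b_i/K_i) = 4.62 / 6399 = 0.0007220 m/day.
In each layer the seepage velocity is v_i = q/n_i, so the layer transit time is t_i = b_i·n_i / q:
  layer 1 (coarse sand): t_1 = 8.16 × 0.32 / 0.0007220 = 3617 d
  layer 2 (sandy clay): t_2 = 3.27 × 0.03 / 0.0007220 = 135.9 d
Total t = Σ t_i = 3753 days = 10.27 years.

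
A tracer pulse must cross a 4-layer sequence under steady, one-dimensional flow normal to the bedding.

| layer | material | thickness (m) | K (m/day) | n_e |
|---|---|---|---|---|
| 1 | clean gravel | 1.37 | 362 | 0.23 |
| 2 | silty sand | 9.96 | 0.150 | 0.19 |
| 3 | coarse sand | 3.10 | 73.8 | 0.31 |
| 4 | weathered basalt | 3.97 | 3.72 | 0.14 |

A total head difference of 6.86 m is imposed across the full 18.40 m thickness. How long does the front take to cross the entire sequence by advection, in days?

36.7

With flow normal to the layers, continuity requires the same specific discharge q through every layer.
Σ(b_i/K_i) = 1.37/362 + 9.96/0.150 + 3.10/73.8 + 3.97/3.72 = 67.51 d.
q = Δh / Σ(b_i/K_i) = 6.86 / 67.51 = 0.1016 m/day.
In each layer the seepage velocity is v_i = q/n_i, so the layer transit time is t_i = b_i·n_i / q:
  layer 1 (clean gravel): t_1 = 1.37 × 0.23 / 0.1016 = 3.101 d
  layer 2 (silty sand): t_2 = 9.96 × 0.19 / 0.1016 = 18.62 d
  layer 3 (coarse sand): t_3 = 3.10 × 0.31 / 0.1016 = 9.458 d
  layer 4 (weathered basalt): t_4 = 3.97 × 0.14 / 0.1016 = 5.470 d
Total t = Σ t_i = 36.65 days.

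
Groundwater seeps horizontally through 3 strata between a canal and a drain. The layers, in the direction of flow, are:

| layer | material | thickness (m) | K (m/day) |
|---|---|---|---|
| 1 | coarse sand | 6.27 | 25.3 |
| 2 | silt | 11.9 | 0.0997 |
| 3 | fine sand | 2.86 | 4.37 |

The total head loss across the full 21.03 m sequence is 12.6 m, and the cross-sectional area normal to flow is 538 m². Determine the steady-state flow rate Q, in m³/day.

56.4

Flow is perpendicular to layering, so the layers act in series and the equivalent K is the thickness-weighted harmonic mean.
Total thickness L = 6.27 + 11.9 + 2.86 = 21.03 m.
Σ(b_i/K_i) = 6.27/25.3 + 11.9/0.0997 + 2.86/4.37 = 120.3 d.
K_eq = L / Σ(b_i/K_i) = 21.03 / 120.3 = 0.1749 m/day.
Q = K_eq · A · (Δh/L) = 0.1749 × 538 × (12.6/21.03) = 56.37 m³/day.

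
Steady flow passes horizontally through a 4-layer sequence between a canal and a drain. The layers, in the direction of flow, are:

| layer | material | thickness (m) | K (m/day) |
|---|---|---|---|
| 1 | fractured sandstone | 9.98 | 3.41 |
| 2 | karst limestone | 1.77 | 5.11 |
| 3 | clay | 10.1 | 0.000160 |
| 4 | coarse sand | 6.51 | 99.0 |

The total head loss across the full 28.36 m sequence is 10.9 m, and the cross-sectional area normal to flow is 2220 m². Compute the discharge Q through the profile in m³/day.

0.383

Flow is perpendicular to layering, so the layers act in series and the equivalent K is the thickness-weighted harmonic mean.
Total thickness L = 9.98 + 1.77 + 10.1 + 6.51 = 28.36 m.
Σ(b_i/K_i) = 9.98/3.41 + 1.77/5.11 + 10.1/0.000160 + 6.51/99.0 = 63128 d.
K_eq = L / Σ(b_i/K_i) = 28.36 / 63128 = 0.0004492 m/day.
Q = K_eq · A · (Δh/L) = 0.0004492 × 2220 × (10.9/28.36) = 0.3833 m³/day.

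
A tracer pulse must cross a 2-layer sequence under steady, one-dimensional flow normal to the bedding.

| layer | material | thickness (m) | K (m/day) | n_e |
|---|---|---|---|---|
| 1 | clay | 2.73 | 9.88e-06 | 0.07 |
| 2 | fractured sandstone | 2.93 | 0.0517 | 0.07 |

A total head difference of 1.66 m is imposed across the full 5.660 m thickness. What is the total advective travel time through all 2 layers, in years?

181

With flow normal to the layers, continuity requires the same specific discharge q through every layer.
Σ(b_i/K_i) = 2.73/9.88e-06 + 2.93/0.0517 = 2.764e+05 d.
q = Δh / Σ(b_i/K_i) = 1.66 / 2.764e+05 = 6.006e-06 m/day.
In each layer the seepage velocity is v_i = q/n_i, so the layer transit time is t_i = b_i·n_i / q:
  layer 1 (clay): t_1 = 2.73 × 0.07 / 6.006e-06 = 31816 d
  layer 2 (fractured sandstone): t_2 = 2.93 × 0.07 / 6.006e-06 = 34147 d
Total t = Σ t_i = 65963 days = 180.6 years.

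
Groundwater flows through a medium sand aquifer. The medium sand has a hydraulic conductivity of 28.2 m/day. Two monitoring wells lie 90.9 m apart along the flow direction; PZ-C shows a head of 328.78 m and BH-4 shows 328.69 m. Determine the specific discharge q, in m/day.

0.0279

Hydraulic gradient i = (328.78 − 328.69) / 90.9 = 0.09 / 90.9 = 0.0009901.
Specific discharge q = K · i = 28.20 × 0.0009901 = 0.02792 m/day.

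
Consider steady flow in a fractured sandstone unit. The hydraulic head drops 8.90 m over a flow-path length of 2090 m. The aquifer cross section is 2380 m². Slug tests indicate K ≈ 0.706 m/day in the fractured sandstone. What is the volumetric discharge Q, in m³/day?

Hydraulic gradient i = Δh / L = 8.90 / 2090 = 0.004258.
Darcy's law: Q = K · A · i = 0.7060 × 2380 × 0.004258 = 7.155 m³/day.

7.16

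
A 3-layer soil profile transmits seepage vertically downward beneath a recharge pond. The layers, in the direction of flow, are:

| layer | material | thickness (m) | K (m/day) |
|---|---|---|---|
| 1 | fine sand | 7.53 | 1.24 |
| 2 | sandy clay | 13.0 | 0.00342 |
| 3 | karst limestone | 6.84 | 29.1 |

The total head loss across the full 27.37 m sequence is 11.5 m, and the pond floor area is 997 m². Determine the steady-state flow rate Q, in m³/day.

3.01

Flow is perpendicular to layering, so the layers act in series and the equivalent K is the thickness-weighted harmonic mean.
Total thickness L = 7.53 + 13.0 + 6.84 = 27.37 m.
Σ(b_i/K_i) = 7.53/1.24 + 13.0/0.00342 + 6.84/29.1 = 3807 d.
K_eq = L / Σ(b_i/K_i) = 27.37 / 3807 = 0.007188 m/day.
Q = K_eq · A · (Δh/L) = 0.007188 × 997 × (11.5/27.37) = 3.011 m³/day.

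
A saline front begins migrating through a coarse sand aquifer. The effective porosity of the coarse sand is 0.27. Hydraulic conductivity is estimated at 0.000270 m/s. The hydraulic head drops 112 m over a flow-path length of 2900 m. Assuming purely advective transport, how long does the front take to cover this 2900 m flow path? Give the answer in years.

Convert K: 0.000270 m/s × 86400 = 23.33 m/day.
Hydraulic gradient i = Δh / L = 112 / 2900 = 0.03862.
Darcy flux q = K · i = 23.33 × 0.03862 = 0.9009 m/day.
Seepage velocity v = q / n_e = 0.9009 / 0.27 = 3.337 m/day.
Travel time t = L / v = 2900 / 3.337 = 869.1 days = 2.379 years.

2.38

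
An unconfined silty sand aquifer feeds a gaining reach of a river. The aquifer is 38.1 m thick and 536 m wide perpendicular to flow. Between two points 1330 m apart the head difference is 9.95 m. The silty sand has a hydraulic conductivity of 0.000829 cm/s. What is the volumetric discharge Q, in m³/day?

109

Convert K: 0.000829 cm/s × 864 = 0.7163 m/day.
Cross-sectional area A = 536 × 38.1 = 20422 m².
Hydraulic gradient i = Δh / L = 9.95 / 1330 = 0.007481.
Darcy's law: Q = K · A · i = 0.7163 × 20422 × 0.007481 = 109.4 m³/day.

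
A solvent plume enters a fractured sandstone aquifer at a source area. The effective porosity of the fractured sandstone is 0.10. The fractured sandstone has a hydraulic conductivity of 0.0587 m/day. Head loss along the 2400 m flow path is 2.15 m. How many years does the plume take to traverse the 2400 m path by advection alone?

Hydraulic gradient i = Δh / L = 2.15 / 2400 = 0.0008958.
Darcy flux q = K · i = 0.05870 × 0.0008958 = 5.259e-05 m/day.
Seepage velocity v = q / n_e = 5.259e-05 / 0.10 = 0.0005259 m/day.
Travel time t = L / v = 2400 / 0.0005259 = 4.564e+06 days = 12496 years.

12500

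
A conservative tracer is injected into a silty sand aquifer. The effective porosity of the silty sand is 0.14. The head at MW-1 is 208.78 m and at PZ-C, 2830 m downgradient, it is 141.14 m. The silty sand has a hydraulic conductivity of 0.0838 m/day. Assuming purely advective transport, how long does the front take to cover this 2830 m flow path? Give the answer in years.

Hydraulic gradient i = (208.78 − 141.14) / 2830 = 67.64 / 2830 = 0.02390.
Darcy flux q = K · i = 0.08380 × 0.02390 = 0.002003 m/day.
Seepage velocity v = q / n_e = 0.002003 / 0.14 = 0.01431 m/day.
Travel time t = L / v = 2830 / 0.01431 = 1.978e+05 days = 541.6 years.

542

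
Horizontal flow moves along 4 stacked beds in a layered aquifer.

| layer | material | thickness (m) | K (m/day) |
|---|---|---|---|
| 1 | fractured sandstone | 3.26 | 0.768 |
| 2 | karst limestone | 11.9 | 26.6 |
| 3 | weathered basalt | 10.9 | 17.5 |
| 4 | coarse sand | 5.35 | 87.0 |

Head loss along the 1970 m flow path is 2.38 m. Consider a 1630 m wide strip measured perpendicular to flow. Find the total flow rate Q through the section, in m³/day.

Flow is parallel to layering, so each bed carries its own Darcy discharge and the transmissivities add.
Σ(K_i·b_i) = 0.768×3.26 + 26.6×11.9 + 17.5×10.9 + 87.0×5.35 = 975.2 m²/day.
Hydraulic gradient i = Δh / L = 2.38 / 1970 = 0.001208.
Q = Σ(K_i·b_i) · W · i = 975.2 × 1630 × 0.001208 = 1920 m³/day.

1920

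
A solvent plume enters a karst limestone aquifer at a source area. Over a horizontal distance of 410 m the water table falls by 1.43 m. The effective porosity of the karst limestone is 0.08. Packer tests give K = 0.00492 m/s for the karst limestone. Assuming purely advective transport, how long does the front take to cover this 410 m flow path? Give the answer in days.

Convert K: 0.00492 m/s × 86400 = 425.1 m/day.
Hydraulic gradient i = Δh / L = 1.43 / 410 = 0.003488.
Darcy flux q = K · i = 425.1 × 0.003488 = 1.483 m/day.
Seepage velocity v = q / n_e = 1.483 / 0.08 = 18.53 m/day.
Travel time t = L / v = 410 / 18.53 = 22.12 days.

22.1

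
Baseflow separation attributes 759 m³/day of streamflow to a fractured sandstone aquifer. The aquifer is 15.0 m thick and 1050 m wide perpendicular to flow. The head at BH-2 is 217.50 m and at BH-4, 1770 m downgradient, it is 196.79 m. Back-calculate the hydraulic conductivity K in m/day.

4.12

Cross-sectional area A = 1050 × 15.0 = 15750 m².
Hydraulic gradient i = (217.50 − 196.79) / 1770 = 20.71 / 1770 = 0.01170.
From Q = K·A·i, K = Q / (A·i) = 759 / (15750 × 0.01170) = 4.119 m/day.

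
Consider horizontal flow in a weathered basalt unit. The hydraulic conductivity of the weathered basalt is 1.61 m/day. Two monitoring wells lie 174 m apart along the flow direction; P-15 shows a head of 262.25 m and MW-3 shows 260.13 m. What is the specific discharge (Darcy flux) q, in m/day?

0.0196

Hydraulic gradient i = (262.25 − 260.13) / 174 = 2.12 / 174 = 0.01218.
Specific discharge q = K · i = 1.610 × 0.01218 = 0.01962 m/day.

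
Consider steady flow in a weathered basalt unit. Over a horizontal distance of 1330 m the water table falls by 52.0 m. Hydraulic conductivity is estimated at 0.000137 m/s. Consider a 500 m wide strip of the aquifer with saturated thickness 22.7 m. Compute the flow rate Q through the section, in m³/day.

5250

Convert K: 0.000137 m/s × 86400 = 11.84 m/day.
Cross-sectional area A = 500 × 22.7 = 11350 m².
Hydraulic gradient i = Δh / L = 52.0 / 1330 = 0.03910.
Darcy's law: Q = K · A · i = 11.84 × 11350 × 0.03910 = 5253 m³/day.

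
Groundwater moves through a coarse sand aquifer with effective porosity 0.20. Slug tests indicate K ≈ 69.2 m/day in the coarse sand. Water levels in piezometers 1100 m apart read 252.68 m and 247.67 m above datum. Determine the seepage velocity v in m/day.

Hydraulic gradient i = (252.68 − 247.67) / 1100 = 5.01 / 1100 = 0.004555.
Darcy flux q = K · i = 69.20 × 0.004555 = 0.3152 m/day.
Seepage velocity v = q / n_e = 0.3152 / 0.20 = 1.576 m/day.

1.58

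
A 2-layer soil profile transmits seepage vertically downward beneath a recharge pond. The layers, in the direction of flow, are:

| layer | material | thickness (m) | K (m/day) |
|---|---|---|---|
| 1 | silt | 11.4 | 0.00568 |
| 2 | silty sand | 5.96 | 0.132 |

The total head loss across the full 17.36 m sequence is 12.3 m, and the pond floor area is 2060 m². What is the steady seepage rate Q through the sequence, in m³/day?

Flow is perpendicular to layering, so the layers act in series and the equivalent K is the thickness-weighted harmonic mean.
Total thickness L = 11.4 + 5.96 = 17.36 m.
Σ(b_i/K_i) = 11.4/0.00568 + 5.96/0.132 = 2052 d.
K_eq = L / Σ(b_i/K_i) = 17.36 / 2052 = 0.008459 m/day.
Q = K_eq · A · (Δh/L) = 0.008459 × 2060 × (12.3/17.36) = 12.35 m³/day.

12.3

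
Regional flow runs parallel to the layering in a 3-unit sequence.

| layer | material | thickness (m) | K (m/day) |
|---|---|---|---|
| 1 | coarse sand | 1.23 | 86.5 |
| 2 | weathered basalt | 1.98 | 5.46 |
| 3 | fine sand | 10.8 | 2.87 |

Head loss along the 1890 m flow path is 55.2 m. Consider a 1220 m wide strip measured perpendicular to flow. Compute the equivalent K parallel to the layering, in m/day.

Flow is parallel to layering, so each bed carries its own Darcy discharge and the transmissivities add.
Σ(K_i·b_i) = 86.5×1.23 + 5.46×1.98 + 2.87×10.8 = 148.2 m²/day.
Total thickness b = 14.01 m, so K_eq = Σ(K_i·b_i)/b = 10.58 m/day.

10.6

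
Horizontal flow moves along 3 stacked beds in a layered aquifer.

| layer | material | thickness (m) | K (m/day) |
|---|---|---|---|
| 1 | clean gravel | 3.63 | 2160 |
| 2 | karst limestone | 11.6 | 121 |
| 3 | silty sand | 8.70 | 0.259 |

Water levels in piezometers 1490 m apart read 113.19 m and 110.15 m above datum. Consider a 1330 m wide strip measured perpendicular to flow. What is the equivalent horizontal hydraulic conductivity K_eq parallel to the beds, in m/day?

Flow is parallel to layering, so each bed carries its own Darcy discharge and the transmissivities add.
Σ(K_i·b_i) = 2160×3.63 + 121×11.6 + 0.259×8.70 = 9247 m²/day.
Total thickness b = 23.93 m, so K_eq = Σ(K_i·b_i)/b = 386.4 m/day.

386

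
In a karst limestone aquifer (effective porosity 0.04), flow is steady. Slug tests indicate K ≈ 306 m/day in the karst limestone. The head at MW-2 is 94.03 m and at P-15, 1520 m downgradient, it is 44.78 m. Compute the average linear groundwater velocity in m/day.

Hydraulic gradient i = (94.03 − 44.78) / 1520 = 49.25 / 1520 = 0.03240.
Darcy flux q = K · i = 306.0 × 0.03240 = 9.915 m/day.
Seepage velocity v = q / n_e = 9.915 / 0.04 = 247.9 m/day.

248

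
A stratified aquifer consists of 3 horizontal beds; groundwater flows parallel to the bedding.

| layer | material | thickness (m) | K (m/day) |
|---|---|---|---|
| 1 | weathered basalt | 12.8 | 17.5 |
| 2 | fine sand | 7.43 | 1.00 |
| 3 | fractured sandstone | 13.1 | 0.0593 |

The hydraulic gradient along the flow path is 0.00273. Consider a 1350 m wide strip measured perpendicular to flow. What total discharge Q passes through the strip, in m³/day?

Flow is parallel to layering, so each bed carries its own Darcy discharge and the transmissivities add.
Σ(K_i·b_i) = 17.5×12.8 + 1.00×7.43 + 0.0593×13.1 = 232.2 m²/day.
Hydraulic gradient i = 0.00273.
Q = Σ(K_i·b_i) · W · i = 232.2 × 1350 × 0.002730 = 855.8 m³/day.

856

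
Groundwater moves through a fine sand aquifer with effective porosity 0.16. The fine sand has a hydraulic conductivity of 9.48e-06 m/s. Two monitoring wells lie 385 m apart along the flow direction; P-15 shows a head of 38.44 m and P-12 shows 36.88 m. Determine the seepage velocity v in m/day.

Convert K: 9.48e-06 m/s × 86400 = 0.8191 m/day.
Hydraulic gradient i = (38.44 − 36.88) / 385 = 1.56 / 385 = 0.004052.
Darcy flux q = K · i = 0.8191 × 0.004052 = 0.003319 m/day.
Seepage velocity v = q / n_e = 0.003319 / 0.16 = 0.02074 m/day.

0.0207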